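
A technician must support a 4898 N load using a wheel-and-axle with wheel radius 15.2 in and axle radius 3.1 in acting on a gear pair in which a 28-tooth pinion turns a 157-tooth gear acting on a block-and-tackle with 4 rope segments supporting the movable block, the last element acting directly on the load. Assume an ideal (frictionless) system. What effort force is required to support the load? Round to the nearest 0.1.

Wheel-and-axle MA = R/r = 15.2/3.1 = 4.9032.
Gear pair MA = 157/28 = 5.6071.
Block-and-tackle MA = number of supporting rope parts = 4.
Combined ideal MA = 4.9032 × 5.6071 × 4 = 109.97.
Effort = load / MA = 4898 / 109.97 = 44.538 N.

44.5 N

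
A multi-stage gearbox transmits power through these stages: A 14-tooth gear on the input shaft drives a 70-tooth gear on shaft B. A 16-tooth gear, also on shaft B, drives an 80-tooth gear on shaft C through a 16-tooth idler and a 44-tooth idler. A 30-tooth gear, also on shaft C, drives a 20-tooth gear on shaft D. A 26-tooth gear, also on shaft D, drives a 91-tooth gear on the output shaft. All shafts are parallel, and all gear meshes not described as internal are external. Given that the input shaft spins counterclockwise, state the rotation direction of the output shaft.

counterclockwise

the input shaft → shaft B: external mesh, 1 reversal → CW.
shaft B → shaft C: driver → idler → idler → driven is 3 external meshes, 3 reversals → CCW.
shaft C → shaft D: external mesh, 1 reversal → CW.
shaft D → the output shaft: external mesh, 1 reversal → CCW.
6 reversals in total — an even number — so the output shaft turns the same way as the input shaft.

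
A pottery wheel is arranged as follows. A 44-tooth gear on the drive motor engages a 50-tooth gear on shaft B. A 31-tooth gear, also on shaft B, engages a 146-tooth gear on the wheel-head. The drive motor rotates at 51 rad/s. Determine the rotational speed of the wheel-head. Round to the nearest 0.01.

9.53 rad/s

Gear mesh: ratio = 50/44 = 1.1364, so shaft B turns at 51 / 1.1364 = 44.88 rad/s.
Gear mesh: ratio = 146/31 = 4.7097, so the wheel-head turns at 44.88 / 4.7097 = 9.5293 rad/s.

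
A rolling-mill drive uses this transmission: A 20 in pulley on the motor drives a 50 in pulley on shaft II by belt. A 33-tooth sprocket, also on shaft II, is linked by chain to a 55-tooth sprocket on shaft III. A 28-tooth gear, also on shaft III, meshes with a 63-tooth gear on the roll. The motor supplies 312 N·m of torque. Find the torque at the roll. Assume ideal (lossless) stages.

2925 N·m

After the belt (50/20): 312 × 2.5 = 780 N·m
After the chain (55/33): 780 × 1.6667 = 1300 N·m
After the gear mesh (63/28): 1300 × 2.25 = 2925 N·m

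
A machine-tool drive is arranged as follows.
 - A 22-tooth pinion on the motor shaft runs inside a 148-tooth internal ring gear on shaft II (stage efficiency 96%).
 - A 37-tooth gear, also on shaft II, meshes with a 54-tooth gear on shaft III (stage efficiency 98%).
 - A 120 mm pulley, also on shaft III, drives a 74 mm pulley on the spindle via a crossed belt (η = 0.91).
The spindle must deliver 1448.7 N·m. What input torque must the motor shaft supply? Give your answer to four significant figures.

Overall ratio R = 6.7273 × 1.4595 × 0.61667 = 6.0545; overall efficiency η = 0.96 × 0.98 × 0.91 = 0.8561.
Input torque = output torque / (R × η) = 1448.7 / (6.0545 × 0.8561) = 279.48 N·m.

279.5 N·m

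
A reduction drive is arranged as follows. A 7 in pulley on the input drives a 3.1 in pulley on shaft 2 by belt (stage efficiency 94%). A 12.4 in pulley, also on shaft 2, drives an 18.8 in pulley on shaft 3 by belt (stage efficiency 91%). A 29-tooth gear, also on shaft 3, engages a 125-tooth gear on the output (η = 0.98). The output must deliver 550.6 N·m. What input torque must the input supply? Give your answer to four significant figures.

Overall ratio R = 0.44286 × 1.5161 × 4.3103 = 2.8941; overall efficiency η = 0.94 × 0.91 × 0.98 = 0.8383.
Input torque = output torque / (R × η) = 550.6 / (2.8941 × 0.8383) = 226.95 N·m.

226.9 N·m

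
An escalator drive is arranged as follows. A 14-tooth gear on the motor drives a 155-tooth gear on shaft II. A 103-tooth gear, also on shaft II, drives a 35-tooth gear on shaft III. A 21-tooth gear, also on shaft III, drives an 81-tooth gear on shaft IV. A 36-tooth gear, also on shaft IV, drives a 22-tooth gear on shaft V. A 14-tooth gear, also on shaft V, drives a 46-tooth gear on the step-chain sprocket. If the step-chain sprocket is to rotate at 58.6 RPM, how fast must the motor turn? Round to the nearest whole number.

Overall ratio R = 11.071 × 0.33981 × 3.8571 × 0.61111 × 3.2857 = 29.137.
Required input speed = output speed × R = 58.6 × 29.137 = 1707.4 RPM.

1707 RPM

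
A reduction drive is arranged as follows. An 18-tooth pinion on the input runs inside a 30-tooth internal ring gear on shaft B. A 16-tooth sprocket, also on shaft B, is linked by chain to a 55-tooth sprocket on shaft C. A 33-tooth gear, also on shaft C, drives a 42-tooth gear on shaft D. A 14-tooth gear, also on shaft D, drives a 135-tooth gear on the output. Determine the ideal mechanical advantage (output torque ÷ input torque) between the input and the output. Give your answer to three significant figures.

Each stage contributes driven/driver: internal gear 30/18 = 1.6667, chain 55/16 = 3.4375, gear mesh 42/33 = 1.2727, gear mesh 135/14 = 9.6429.
Overall: 1.6667 × 3.4375 × 1.2727 × 9.6429 = 70.312.

70.3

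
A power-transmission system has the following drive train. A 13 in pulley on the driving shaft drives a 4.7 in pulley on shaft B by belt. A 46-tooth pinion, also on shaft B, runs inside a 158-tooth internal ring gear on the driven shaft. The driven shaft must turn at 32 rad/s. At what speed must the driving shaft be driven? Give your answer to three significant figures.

Overall ratio R = 0.36154 × 3.4348 = 1.2418.
Required input speed = output speed × R = 32 × 1.2418 = 39.738 rad/s.

39.7 rad/s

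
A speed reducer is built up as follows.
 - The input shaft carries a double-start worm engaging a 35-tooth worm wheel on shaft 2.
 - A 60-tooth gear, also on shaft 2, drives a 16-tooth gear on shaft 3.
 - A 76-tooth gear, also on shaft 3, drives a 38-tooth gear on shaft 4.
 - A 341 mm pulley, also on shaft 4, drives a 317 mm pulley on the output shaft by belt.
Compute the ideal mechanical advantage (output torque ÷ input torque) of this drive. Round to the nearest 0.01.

2.17

Each stage contributes driven/driver: worm 35/2 = 17.5, gear mesh 16/60 = 0.26667, gear mesh 38/76 = 0.5, belt 317/341 = 0.92962.
Overall: 17.5 × 0.26667 × 0.5 × 0.92962 = 2.1691.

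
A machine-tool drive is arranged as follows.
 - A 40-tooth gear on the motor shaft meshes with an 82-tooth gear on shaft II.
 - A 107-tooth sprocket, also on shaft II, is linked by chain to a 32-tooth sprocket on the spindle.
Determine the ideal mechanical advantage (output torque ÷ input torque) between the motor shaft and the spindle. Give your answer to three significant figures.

0.613

Each stage contributes driven/driver: gear mesh 82/40 = 2.05, chain 32/107 = 0.29907.
Overall: 2.05 × 0.29907 = 0.61308.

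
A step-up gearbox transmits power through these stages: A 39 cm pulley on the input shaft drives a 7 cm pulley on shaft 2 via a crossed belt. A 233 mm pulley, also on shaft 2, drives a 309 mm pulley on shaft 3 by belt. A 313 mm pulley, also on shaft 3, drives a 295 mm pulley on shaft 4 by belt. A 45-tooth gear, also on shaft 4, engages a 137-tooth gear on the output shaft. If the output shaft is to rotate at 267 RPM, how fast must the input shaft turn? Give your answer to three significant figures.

Overall ratio R = 0.17949 × 1.3262 × 0.94249 × 3.0444 = 0.683.
Required input speed = output speed × R = 267 × 0.683 = 182.36 RPM.

182 RPM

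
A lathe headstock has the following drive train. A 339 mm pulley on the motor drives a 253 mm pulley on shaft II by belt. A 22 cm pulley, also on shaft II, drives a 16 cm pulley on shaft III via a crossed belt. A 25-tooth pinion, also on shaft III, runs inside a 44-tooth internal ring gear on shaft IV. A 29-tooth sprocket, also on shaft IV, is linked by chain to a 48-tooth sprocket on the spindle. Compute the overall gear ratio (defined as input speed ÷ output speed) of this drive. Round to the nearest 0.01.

Each stage contributes driven/driver: belt 253/339 = 0.74631, belt 16/22 = 0.72727, internal gear 44/25 = 1.76, chain 48/29 = 1.6552.
Overall: 0.74631 × 0.72727 × 1.76 × 1.6552 = 1.5812.

1.58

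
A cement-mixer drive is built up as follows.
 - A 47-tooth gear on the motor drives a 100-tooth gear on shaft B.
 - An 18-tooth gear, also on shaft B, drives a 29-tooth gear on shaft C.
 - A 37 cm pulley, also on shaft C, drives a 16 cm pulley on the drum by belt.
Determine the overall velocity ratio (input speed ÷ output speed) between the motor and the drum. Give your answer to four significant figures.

1.482

Each stage contributes driven/driver: gear mesh 100/47 = 2.1277, gear mesh 29/18 = 1.6111, belt 16/37 = 0.43243.
Overall: 2.1277 × 1.6111 × 0.43243 = 1.4823.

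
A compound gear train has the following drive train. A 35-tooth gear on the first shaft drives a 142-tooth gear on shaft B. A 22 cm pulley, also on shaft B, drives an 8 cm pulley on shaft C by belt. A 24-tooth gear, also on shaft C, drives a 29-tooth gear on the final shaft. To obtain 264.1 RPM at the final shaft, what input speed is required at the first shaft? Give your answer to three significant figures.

Overall ratio R = 4.0571 × 0.36364 × 1.2083 = 1.7827.
Required input speed = output speed × R = 264.1 × 1.7827 = 470.81 RPM.

471 RPM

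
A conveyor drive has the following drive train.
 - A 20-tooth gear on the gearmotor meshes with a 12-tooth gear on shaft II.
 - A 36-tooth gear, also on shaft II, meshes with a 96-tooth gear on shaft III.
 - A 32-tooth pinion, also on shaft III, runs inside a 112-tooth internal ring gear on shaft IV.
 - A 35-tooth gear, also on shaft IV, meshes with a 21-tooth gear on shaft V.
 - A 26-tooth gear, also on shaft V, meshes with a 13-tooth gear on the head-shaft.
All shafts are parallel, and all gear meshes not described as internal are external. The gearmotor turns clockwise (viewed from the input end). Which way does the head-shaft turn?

the gearmotor → shaft II: external mesh, 1 reversal → CCW.
shaft II → shaft III: external mesh, 1 reversal → CW.
shaft III → shaft IV: internal mesh, same direction → CW.
shaft IV → shaft V: external mesh, 1 reversal → CCW.
shaft V → the head-shaft: external mesh, 1 reversal → CW.
4 reversals in total — an even number — so the head-shaft turns the same way as the gearmotor.

clockwise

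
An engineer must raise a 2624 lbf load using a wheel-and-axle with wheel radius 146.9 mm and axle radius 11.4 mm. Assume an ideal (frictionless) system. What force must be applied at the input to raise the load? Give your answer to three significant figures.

204 lbf

Wheel-and-axle MA = R/r = 146.9/11.4 = 12.886.
Effort = load / MA = 2624 / 12.886 = 203.63 lbf.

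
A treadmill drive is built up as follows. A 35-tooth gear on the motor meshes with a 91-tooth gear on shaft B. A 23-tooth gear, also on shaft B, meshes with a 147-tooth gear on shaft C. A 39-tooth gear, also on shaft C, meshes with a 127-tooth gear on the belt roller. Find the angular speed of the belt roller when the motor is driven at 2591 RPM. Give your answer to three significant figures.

the motor → shaft B (gear mesh, 91/35): 2591 ÷ 2.6 = 996.54 RPM
shaft B → shaft C (gear mesh, 147/23): 996.54 ÷ 6.3913 = 155.92 RPM
shaft C → the belt roller (gear mesh, 127/39): 155.92 ÷ 3.2564 = 47.881 RPM

47.9 RPM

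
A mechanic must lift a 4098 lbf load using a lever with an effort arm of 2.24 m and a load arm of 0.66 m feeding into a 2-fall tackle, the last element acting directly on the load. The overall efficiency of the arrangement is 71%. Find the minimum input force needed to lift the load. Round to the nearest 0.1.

Lever MA = effort arm / load arm = 2.24/0.66 = 3.3939.
Block-and-tackle MA = number of supporting rope parts = 2.
Combined ideal MA = 3.3939 × 2 = 6.7879.
Actual MA = 6.7879 × 0.71 = 4.8194.
Effort = load / actual MA = 4098 / 4.8194 = 850.31 lbf.

850.3 lbf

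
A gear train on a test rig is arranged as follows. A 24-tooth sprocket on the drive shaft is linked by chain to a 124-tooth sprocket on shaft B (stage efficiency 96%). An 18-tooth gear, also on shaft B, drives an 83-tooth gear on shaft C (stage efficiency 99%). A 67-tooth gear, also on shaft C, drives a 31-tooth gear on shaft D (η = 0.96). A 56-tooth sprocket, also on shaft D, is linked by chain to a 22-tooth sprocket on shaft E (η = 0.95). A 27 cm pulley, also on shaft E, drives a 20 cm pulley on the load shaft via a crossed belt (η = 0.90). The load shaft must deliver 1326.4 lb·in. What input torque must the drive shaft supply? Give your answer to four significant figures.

530.1 lb·in

Overall ratio R = 5.1667 × 4.6111 × 0.46269 × 0.39286 × 0.74074 = 3.2078; overall efficiency η = 0.96 × 0.99 × 0.96 × 0.95 × 0.90 = 0.7801.
Input torque = output torque / (R × η) = 1326.4 / (3.2078 × 0.7801) = 530.06 lb·in.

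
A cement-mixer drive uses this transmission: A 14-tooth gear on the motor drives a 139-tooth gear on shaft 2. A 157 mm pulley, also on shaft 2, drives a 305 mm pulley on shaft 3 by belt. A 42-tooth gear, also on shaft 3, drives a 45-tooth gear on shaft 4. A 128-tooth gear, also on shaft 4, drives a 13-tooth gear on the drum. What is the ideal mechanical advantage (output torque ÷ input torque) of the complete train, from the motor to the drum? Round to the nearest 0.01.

Each stage contributes driven/driver: gear mesh 139/14 = 9.9286, belt 305/157 = 1.9427, gear mesh 45/42 = 1.0714, gear mesh 13/128 = 0.10156.
Overall: 9.9286 × 1.9427 × 1.0714 × 0.10156 = 2.0989.

2.10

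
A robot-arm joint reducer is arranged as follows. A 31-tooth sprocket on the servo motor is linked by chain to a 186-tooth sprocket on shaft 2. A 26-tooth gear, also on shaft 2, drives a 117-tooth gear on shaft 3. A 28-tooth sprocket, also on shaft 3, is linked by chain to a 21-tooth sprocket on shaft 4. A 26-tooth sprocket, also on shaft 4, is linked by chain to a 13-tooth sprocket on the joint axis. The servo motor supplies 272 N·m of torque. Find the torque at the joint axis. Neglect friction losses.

After the chain (186/31): 272 × 6 = 1632 N·m
After the gear mesh (117/26): 1632 × 4.5 = 7344 N·m
After the chain (21/28): 7344 × 0.75 = 5508 N·m
After the chain (13/26): 5508 × 0.5 = 2754 N·m

2754 N·m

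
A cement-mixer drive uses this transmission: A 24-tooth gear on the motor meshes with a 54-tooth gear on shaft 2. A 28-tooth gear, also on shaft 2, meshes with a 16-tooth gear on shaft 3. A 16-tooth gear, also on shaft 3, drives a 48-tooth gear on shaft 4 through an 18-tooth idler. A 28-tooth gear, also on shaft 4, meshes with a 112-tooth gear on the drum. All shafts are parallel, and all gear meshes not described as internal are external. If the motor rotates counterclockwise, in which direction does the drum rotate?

clockwise

the motor → shaft 2: external mesh, 1 reversal → CW.
shaft 2 → shaft 3: external mesh, 1 reversal → CCW.
shaft 3 → shaft 4: driver → idler → driven is 2 external meshes, 2 reversals → CCW.
shaft 4 → the drum: external mesh, 1 reversal → CW.
5 reversals in total — an odd number — so the drum turns opposite to the motor.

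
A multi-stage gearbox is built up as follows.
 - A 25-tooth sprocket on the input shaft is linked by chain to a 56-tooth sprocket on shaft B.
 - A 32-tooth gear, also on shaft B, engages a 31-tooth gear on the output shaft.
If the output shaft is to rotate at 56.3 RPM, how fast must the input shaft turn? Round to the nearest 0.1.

122.2 RPM

Overall ratio R = 2.24 × 0.96875 = 2.17.
Required input speed = output speed × R = 56.3 × 2.17 = 122.17 RPM.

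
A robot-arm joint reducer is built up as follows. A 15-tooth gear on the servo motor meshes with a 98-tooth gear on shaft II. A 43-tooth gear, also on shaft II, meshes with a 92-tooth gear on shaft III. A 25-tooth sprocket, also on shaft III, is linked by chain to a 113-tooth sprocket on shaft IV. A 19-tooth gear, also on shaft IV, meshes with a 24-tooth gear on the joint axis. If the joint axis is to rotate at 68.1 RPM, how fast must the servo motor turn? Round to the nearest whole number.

5435 RPM

Overall ratio R = 6.5333 × 2.1395 × 4.52 × 1.2632 = 79.809.
Required input speed = output speed × R = 68.1 × 79.809 = 5435 RPM.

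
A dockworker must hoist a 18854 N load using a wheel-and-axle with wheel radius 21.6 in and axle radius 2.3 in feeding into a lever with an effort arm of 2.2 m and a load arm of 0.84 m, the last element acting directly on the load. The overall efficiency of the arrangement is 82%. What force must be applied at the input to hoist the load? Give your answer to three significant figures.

Wheel-and-axle MA = R/r = 21.6/2.3 = 9.3913.
Lever MA = effort arm / load arm = 2.2/0.84 = 2.619.
Combined ideal MA = 9.3913 × 2.619 = 24.596.
Actual MA = 24.596 × 0.82 = 20.169.
Effort = load / actual MA = 18854 / 20.169 = 934.8 N.

935 N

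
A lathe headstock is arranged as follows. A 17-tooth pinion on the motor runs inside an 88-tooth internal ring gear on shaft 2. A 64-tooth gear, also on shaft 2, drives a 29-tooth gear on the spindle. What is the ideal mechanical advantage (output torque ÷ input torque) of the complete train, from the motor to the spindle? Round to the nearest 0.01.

Each stage contributes driven/driver: internal gear 88/17 = 5.1765, gear mesh 29/64 = 0.45312.
Overall: 5.1765 × 0.45312 = 2.3456.

2.35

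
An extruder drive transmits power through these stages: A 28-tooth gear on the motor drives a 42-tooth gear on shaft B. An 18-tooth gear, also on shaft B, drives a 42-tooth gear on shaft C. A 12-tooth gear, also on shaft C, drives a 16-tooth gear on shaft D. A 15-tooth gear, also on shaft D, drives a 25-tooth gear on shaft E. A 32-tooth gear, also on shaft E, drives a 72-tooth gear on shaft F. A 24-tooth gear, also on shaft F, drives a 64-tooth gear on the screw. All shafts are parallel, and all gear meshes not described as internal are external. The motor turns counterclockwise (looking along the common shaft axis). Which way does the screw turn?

counterclockwise

the motor → shaft B: external mesh, 1 reversal → CW.
shaft B → shaft C: external mesh, 1 reversal → CCW.
shaft C → shaft D: external mesh, 1 reversal → CW.
shaft D → shaft E: external mesh, 1 reversal → CCW.
shaft E → shaft F: external mesh, 1 reversal → CW.
shaft F → the screw: external mesh, 1 reversal → CCW.
6 reversals in total — an even number — so the screw turns the same way as the motor.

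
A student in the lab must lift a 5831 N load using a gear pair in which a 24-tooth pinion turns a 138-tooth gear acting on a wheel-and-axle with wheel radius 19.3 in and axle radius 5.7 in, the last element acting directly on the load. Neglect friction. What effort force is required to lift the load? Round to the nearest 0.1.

299.5 N

Gear pair MA = 138/24 = 5.75.
Wheel-and-axle MA = R/r = 19.3/5.7 = 3.386.
Combined ideal MA = 5.75 × 3.386 = 19.469.
Effort = load / MA = 5831 / 19.469 = 299.5 N.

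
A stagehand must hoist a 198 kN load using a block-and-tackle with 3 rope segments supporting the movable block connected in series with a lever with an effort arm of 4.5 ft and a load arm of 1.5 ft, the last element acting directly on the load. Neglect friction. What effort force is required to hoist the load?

Block-and-tackle MA = number of supporting rope parts = 3.
Lever MA = effort arm / load arm = 4.5/1.5 = 3.
Combined ideal MA = 3 × 3 = 9.
Effort = load / MA = 198 / 9 = 22 kN.

22 kN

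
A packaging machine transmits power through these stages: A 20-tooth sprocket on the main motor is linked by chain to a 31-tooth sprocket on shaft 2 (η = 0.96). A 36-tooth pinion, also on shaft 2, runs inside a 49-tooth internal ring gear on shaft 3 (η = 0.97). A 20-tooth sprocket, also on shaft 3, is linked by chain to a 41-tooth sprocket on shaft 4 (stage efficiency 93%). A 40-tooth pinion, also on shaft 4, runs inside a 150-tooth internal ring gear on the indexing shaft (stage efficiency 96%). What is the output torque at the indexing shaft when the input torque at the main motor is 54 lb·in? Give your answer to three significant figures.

728 lb·in

chain 31/20 = 1.55 → τ = 54·1.55·0.96 = 80.352 lb·in
internal gear 49/36 = 1.3611 → τ = 80.352·1.3611·0.97 = 106.09 lb·in
chain 41/20 = 2.05 → τ = 106.09·2.05·0.93 = 202.25 lb·in
internal gear 150/40 = 3.75 → τ = 202.25·3.75·0.96 = 728.12 lb·in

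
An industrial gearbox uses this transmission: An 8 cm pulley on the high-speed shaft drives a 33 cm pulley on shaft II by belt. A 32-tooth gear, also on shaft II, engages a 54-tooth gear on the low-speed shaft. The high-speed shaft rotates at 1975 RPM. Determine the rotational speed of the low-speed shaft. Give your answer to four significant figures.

the high-speed shaft → shaft II (belt, 33/8): 1975 ÷ 4.125 = 478.79 RPM
shaft II → the low-speed shaft (gear mesh, 54/32): 478.79 ÷ 1.6875 = 283.73 RPM

283.7 RPM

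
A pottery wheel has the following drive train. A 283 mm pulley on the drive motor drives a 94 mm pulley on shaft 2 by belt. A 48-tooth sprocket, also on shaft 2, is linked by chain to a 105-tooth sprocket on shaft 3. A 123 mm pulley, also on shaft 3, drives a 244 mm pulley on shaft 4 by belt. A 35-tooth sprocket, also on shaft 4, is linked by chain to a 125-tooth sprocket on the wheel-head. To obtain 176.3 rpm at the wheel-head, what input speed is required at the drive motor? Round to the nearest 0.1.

907.5 rpm

Overall ratio R = 0.33216 × 2.1875 × 1.9837 × 3.5714 = 5.1477.
Required input speed = output speed × R = 176.3 × 5.1477 = 907.55 rpm.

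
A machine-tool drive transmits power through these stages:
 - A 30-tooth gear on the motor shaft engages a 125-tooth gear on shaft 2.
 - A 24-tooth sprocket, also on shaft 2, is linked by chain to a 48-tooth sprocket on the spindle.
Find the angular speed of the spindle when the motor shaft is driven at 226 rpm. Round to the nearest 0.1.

gear mesh 125/30 = 4.1667 → 226/4.1667 = 54.24 rpm
chain 48/24 = 2 → 54.24/2 = 27.12 rpm

27.1 rpm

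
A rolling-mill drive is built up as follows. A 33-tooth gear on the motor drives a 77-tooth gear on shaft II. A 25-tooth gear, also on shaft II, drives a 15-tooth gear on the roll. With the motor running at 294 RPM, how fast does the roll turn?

gear mesh 77/33 = 2.3333 → 294/2.3333 = 126 RPM
gear mesh 15/25 = 0.6 → 126/0.6 = 210 RPM

210 RPM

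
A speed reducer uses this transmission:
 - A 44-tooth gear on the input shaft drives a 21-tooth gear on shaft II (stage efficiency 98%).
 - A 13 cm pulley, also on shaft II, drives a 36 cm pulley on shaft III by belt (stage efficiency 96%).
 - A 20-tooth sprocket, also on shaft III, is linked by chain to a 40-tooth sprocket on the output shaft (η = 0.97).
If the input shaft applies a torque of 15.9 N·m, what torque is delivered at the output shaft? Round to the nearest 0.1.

38.4 N·m

Gear mesh: ratio = 21/44 = 0.47727; torque at shaft II = 15.9 × 0.47727 × 0.98 = 7.4369 N·m.
Belt: ratio = 36/13 = 2.7692; torque at shaft III = 7.4369 × 2.7692 × 0.96 = 19.771 N·m.
Chain: ratio = 40/20 = 2; torque at the output shaft = 19.771 × 2 × 0.97 = 38.355 N·m.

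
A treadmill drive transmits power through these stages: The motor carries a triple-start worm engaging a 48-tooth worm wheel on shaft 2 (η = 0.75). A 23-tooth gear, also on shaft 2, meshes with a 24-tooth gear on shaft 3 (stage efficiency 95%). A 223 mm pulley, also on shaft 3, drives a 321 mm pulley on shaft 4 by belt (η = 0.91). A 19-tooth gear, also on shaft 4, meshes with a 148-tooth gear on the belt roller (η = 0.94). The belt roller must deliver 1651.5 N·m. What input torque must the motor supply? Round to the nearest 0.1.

Overall ratio R = 16 × 1.0435 × 1.4395 × 7.7895 = 187.2; overall efficiency η = 0.75 × 0.95 × 0.91 × 0.94 = 0.6095.
Input torque = output torque / (R × η) = 1651.5 / (187.2 × 0.6095) = 14.475 N·m.

14.5 N·m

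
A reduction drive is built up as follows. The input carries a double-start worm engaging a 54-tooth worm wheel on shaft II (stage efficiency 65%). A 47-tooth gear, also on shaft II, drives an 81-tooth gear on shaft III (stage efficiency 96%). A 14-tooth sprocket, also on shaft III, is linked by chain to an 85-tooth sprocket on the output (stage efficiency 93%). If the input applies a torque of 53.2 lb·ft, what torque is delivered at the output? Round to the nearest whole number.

After the worm (54/2): 53.2 × 27 × 0.65 = 933.66 lb·ft
After the gear mesh (81/47): 933.66 × 1.7234 × 0.96 = 1544.7 lb·ft
After the chain (85/14): 1544.7 × 6.0714 × 0.93 = 8722.1 lb·ft

8722 lb·ft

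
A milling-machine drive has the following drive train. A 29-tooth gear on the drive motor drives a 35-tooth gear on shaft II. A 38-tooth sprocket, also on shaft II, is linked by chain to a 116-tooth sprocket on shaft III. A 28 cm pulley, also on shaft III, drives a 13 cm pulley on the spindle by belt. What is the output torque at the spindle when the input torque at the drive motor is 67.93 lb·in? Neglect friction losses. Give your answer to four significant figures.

116.2 lb·in

gear mesh 35/29 = 1.2069 → τ = 67.93·1.2069 = 81.984 lb·in
chain 116/38 = 3.0526 → τ = 81.984·3.0526 = 250.27 lb·in
belt 13/28 = 0.46429 → τ = 250.27·0.46429 = 116.2 lb·in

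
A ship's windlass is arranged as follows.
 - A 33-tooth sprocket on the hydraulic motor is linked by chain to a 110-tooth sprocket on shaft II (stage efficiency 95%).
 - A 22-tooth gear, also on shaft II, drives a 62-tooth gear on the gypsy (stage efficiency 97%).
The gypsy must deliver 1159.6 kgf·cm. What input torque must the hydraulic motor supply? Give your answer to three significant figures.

134 kgf·cm

Overall ratio R = 3.3333 × 2.8182 = 9.3939; overall efficiency η = 0.95 × 0.97 = 0.9215.
Input torque = output torque / (R × η) = 1159.6 / (9.3939 × 0.9215) = 133.96 kgf·cm.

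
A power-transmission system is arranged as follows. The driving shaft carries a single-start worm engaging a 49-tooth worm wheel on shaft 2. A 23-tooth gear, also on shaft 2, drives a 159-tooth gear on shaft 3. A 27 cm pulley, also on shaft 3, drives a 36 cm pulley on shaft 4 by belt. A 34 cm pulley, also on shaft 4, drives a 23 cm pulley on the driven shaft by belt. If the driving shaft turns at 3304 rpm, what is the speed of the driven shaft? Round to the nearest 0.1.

Worm: ratio = 49/1 = 49, so shaft 2 turns at 3304 / 49 = 67.429 rpm.
Gear mesh: ratio = 159/23 = 6.913, so shaft 3 turns at 67.429 / 6.913 = 9.7538 rpm.
Belt: ratio = 36/27 = 1.3333, so shaft 4 turns at 9.7538 / 1.3333 = 7.3154 rpm.
Belt: ratio = 23/34 = 0.67647, so the driven shaft turns at 7.3154 / 0.67647 = 10.814 rpm.

10.8 rpm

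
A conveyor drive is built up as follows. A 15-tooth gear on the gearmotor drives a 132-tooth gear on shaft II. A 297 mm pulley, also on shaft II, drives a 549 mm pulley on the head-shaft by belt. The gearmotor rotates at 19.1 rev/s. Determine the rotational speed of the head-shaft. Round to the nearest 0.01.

gear mesh 132/15 = 8.8 → 19.1/8.8 = 2.1705 rev/s
belt 549/297 = 1.8485 → 2.1705/1.8485 = 1.1742 rev/s

1.17 rev/s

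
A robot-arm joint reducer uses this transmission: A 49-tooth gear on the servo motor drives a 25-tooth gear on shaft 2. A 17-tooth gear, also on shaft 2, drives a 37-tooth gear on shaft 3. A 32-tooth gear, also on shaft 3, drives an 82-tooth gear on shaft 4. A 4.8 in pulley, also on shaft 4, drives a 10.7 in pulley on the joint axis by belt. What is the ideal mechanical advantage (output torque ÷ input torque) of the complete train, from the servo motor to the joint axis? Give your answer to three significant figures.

6.34

Each stage contributes driven/driver: gear mesh 25/49 = 0.5102, gear mesh 37/17 = 2.1765, gear mesh 82/32 = 2.5625, belt 10.7/4.8 = 2.2292.
Overall: 0.5102 × 2.1765 × 2.5625 × 2.2292 = 6.3431.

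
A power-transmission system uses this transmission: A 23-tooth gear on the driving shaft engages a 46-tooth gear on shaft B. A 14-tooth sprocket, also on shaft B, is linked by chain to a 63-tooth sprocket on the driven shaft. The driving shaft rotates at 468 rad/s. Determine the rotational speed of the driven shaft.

gear mesh 46/23 = 2 → 468/2 = 234 rad/s
chain 63/14 = 4.5 → 234/4.5 = 52 rad/s

52 rad/s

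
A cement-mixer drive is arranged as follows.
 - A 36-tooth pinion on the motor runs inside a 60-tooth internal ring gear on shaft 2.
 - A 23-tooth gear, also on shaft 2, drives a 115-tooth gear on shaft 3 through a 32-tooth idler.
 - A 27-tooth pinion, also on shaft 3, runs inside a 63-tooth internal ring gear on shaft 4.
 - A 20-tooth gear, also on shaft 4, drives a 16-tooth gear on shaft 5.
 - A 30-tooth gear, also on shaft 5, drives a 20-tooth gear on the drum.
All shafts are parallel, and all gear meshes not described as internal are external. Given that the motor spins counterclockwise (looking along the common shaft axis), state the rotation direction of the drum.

counterclockwise

the motor → shaft 2: internal mesh, same direction → CCW.
shaft 2 → shaft 3: driver → idler → driven is 2 external meshes, 2 reversals → CCW.
shaft 3 → shaft 4: internal mesh, same direction → CCW.
shaft 4 → shaft 5: external mesh, 1 reversal → CW.
shaft 5 → the drum: external mesh, 1 reversal → CCW.
4 reversals in total — an even number — so the drum turns the same way as the motor.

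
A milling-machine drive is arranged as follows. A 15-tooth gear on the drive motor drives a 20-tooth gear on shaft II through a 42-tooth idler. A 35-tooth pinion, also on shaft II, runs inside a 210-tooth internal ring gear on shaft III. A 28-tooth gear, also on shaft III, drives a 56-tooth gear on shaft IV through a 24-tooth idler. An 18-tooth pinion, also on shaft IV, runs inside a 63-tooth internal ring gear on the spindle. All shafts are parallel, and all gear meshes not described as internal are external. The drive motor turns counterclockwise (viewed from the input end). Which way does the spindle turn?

counterclockwise

the drive motor → shaft II: driver → idler → driven is 2 external meshes, 2 reversals → CCW.
shaft II → shaft III: internal mesh, same direction → CCW.
shaft III → shaft IV: driver → idler → driven is 2 external meshes, 2 reversals → CCW.
shaft IV → the spindle: internal mesh, same direction → CCW.
4 reversals in total — an even number — so the spindle turns the same way as the drive motor.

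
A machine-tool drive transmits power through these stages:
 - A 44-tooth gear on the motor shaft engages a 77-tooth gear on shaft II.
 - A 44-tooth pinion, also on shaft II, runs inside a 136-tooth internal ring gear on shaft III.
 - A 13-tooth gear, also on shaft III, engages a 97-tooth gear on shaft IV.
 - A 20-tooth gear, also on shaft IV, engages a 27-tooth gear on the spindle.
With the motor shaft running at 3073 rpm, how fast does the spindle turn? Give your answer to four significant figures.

the motor shaft → shaft II (gear mesh, 77/44): 3073 ÷ 1.75 = 1756 rpm
shaft II → shaft III (internal gear, 136/44): 1756 ÷ 3.0909 = 568.12 rpm
shaft III → shaft IV (gear mesh, 97/13): 568.12 ÷ 7.4615 = 76.139 rpm
shaft IV → the spindle (gear mesh, 27/20): 76.139 ÷ 1.35 = 56.4 rpm

56.40 rpm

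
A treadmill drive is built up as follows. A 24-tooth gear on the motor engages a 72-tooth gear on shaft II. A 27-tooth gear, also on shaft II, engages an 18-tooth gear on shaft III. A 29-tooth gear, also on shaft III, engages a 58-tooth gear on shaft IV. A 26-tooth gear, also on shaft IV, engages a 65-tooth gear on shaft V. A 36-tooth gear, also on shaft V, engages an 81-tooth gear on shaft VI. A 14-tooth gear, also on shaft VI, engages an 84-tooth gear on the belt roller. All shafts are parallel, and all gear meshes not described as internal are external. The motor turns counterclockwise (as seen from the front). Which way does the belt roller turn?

counterclockwise

the motor → shaft II: external mesh, 1 reversal → CW.
shaft II → shaft III: external mesh, 1 reversal → CCW.
shaft III → shaft IV: external mesh, 1 reversal → CW.
shaft IV → shaft V: external mesh, 1 reversal → CCW.
shaft V → shaft VI: external mesh, 1 reversal → CW.
shaft VI → the belt roller: external mesh, 1 reversal → CCW.
6 reversals in total — an even number — so the belt roller turns the same way as the motor.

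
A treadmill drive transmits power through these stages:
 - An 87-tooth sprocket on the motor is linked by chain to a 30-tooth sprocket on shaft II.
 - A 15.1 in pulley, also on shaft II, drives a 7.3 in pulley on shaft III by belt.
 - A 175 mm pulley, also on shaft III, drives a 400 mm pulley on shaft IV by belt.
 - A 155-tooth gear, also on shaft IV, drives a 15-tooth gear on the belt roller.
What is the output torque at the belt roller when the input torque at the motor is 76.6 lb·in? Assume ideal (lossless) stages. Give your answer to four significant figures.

2.825 lb·in

Chain: ratio = 30/87 = 0.34483; torque at shaft II = 76.6 × 0.34483 = 26.414 lb·in.
Belt: ratio = 7.3/15.1 = 0.48344; torque at shaft III = 26.414 × 0.48344 = 12.77 lb·in.
Belt: ratio = 400/175 = 2.2857; torque at shaft IV = 12.77 × 2.2857 = 29.188 lb·in.
Gear mesh: ratio = 15/155 = 0.096774; torque at the belt roller = 29.188 × 0.096774 = 2.8246 lb·in.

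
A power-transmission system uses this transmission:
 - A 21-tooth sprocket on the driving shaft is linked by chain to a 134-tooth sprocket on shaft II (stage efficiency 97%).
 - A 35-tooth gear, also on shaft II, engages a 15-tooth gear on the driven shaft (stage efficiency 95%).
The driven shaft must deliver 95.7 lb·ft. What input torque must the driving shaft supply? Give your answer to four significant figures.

Overall ratio R = 6.381 × 0.42857 = 2.7347; overall efficiency η = 0.97 × 0.95 = 0.9215.
Input torque = output torque / (R × η) = 95.7 / (2.7347 × 0.9215) = 37.976 lb·ft.

37.98 lb·ft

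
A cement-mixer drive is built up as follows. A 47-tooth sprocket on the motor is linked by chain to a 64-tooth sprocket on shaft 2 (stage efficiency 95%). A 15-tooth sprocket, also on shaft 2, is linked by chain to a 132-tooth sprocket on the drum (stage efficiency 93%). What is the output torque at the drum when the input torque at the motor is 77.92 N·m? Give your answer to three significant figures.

825 N·m

chain 64/47 = 1.3617 → τ = 77.92·1.3617·0.95 = 100.8 N·m
chain 132/15 = 8.8 → τ = 100.8·8.8·0.93 = 824.94 N·m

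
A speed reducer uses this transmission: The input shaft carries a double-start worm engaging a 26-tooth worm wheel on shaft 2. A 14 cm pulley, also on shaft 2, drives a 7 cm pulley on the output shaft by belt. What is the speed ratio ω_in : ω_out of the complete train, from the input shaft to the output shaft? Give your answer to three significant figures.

6.50

Each stage contributes driven/driver: worm 26/2 = 13, belt 7/14 = 0.5.
Overall: 13 × 0.5 = 6.5.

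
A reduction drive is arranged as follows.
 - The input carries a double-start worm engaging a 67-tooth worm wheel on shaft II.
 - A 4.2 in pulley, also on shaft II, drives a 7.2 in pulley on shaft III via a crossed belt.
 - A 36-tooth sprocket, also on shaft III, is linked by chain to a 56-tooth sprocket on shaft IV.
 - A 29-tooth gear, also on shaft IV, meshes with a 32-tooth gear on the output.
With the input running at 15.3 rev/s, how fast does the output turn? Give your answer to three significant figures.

0.155 rev/s

Worm: ratio = 67/2 = 33.5, so shaft II turns at 15.3 / 33.5 = 0.45672 rev/s.
Belt: ratio = 7.2/4.2 = 1.7143, so shaft III turns at 0.45672 / 1.7143 = 0.26642 rev/s.
Chain: ratio = 56/36 = 1.5556, so shaft IV turns at 0.26642 / 1.5556 = 0.17127 rev/s.
Gear mesh: ratio = 32/29 = 1.1034, so the output turns at 0.17127 / 1.1034 = 0.15521 rev/s.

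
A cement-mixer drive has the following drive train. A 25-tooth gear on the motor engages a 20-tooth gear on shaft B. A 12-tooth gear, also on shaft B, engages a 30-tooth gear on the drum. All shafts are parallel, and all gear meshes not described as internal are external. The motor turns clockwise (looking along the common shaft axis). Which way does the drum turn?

clockwise

the motor → shaft B: external mesh, 1 reversal → CCW.
shaft B → the drum: external mesh, 1 reversal → CW.
2 reversals in total — an even number — so the drum turns the same way as the motor.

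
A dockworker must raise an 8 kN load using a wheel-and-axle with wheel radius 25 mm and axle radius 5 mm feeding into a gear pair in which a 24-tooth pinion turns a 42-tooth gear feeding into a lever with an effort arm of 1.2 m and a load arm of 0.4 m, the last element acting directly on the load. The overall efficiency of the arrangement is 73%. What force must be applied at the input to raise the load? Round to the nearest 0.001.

Wheel-and-axle MA = R/r = 25/5 = 5.
Gear pair MA = 42/24 = 1.75.
Lever MA = effort arm / load arm = 1.2/0.4 = 3.
Combined ideal MA = 5 × 1.75 × 3 = 26.25.
Actual MA = 26.25 × 0.73 = 19.162.
Effort = load / actual MA = 8 / 19.162 = 0.41748 kN.

0.417 kN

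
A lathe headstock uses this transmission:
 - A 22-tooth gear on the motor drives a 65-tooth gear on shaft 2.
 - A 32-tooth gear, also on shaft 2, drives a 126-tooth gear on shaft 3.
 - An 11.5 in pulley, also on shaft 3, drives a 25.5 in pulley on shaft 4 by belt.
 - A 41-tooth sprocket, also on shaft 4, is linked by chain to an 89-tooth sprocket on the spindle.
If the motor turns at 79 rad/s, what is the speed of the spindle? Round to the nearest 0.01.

1.41 rad/s

the motor → shaft 2 (gear mesh, 65/22): 79 ÷ 2.9545 = 26.738 rad/s
shaft 2 → shaft 3 (gear mesh, 126/32): 26.738 ÷ 3.9375 = 6.7907 rad/s
shaft 3 → shaft 4 (belt, 25.5/11.5): 6.7907 ÷ 2.2174 = 3.0625 rad/s
shaft 4 → the spindle (chain, 89/41): 3.0625 ÷ 2.1707 = 1.4108 rad/s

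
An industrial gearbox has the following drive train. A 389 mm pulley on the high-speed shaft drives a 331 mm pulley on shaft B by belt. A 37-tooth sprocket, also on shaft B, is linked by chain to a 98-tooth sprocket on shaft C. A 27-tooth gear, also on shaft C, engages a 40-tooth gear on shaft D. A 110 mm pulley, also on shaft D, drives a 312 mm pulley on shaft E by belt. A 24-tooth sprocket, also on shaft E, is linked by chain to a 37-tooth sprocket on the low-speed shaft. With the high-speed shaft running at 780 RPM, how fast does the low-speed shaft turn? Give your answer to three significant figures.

53.4 RPM

the high-speed shaft → shaft B (belt, 331/389): 780 ÷ 0.8509 = 916.68 RPM
shaft B → shaft C (chain, 98/37): 916.68 ÷ 2.6486 = 346.09 RPM
shaft C → shaft D (gear mesh, 40/27): 346.09 ÷ 1.4815 = 233.61 RPM
shaft D → shaft E (belt, 312/110): 233.61 ÷ 2.8364 = 82.363 RPM
shaft E → the low-speed shaft (chain, 37/24): 82.363 ÷ 1.5417 = 53.425 RPM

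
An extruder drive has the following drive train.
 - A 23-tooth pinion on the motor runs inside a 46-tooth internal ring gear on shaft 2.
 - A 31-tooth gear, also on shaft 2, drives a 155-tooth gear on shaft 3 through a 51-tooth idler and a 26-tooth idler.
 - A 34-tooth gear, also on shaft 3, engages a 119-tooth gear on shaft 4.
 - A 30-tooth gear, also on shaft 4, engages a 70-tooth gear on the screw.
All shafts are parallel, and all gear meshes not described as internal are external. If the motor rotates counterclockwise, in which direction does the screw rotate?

clockwise

the motor → shaft 2: internal mesh, same direction → CCW.
shaft 2 → shaft 3: driver → idler → idler → driven is 3 external meshes, 3 reversals → CW.
shaft 3 → shaft 4: external mesh, 1 reversal → CCW.
shaft 4 → the screw: external mesh, 1 reversal → CW.
5 reversals in total — an odd number — so the screw turns opposite to the motor.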